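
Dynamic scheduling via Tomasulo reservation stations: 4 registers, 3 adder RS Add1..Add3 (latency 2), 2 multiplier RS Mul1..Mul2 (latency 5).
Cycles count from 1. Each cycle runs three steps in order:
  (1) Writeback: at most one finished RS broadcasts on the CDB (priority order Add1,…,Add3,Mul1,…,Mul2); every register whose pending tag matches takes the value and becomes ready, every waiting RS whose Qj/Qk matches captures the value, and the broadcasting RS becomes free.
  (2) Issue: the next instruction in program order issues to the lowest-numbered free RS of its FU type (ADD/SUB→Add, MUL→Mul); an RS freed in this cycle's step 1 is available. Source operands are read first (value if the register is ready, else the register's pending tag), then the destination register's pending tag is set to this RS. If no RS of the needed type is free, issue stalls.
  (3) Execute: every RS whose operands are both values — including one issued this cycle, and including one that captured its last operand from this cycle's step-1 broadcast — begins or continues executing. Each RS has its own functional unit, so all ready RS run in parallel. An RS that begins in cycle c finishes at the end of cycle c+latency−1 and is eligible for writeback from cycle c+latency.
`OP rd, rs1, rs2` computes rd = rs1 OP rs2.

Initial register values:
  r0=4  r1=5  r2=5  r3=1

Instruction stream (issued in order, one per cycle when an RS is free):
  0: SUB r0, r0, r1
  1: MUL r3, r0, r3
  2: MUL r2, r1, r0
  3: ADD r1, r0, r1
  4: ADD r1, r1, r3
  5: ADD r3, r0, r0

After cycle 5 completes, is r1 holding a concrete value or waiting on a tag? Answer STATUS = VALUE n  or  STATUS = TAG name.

cycle 1: issue SUB r0<-Add1 // r0:Add1,r1:5,r2:5,r3:1
cycle 2: issue MUL r3<-Mul1 // r0:Add1,r1:5,r2:5,r3:Mul1
cycle 3: CDB Add1=-1; issue MUL r2<-Mul2 // r0:-1,r1:5,r2:Mul2,r3:Mul1
cycle 4: issue ADD r1<-Add1 // r0:-1,r1:Add1,r2:Mul2,r3:Mul1
cycle 5: issue ADD r1<-Add2 // r0:-1,r1:Add2,r2:Mul2,r3:Mul1

STATUS = TAG Add2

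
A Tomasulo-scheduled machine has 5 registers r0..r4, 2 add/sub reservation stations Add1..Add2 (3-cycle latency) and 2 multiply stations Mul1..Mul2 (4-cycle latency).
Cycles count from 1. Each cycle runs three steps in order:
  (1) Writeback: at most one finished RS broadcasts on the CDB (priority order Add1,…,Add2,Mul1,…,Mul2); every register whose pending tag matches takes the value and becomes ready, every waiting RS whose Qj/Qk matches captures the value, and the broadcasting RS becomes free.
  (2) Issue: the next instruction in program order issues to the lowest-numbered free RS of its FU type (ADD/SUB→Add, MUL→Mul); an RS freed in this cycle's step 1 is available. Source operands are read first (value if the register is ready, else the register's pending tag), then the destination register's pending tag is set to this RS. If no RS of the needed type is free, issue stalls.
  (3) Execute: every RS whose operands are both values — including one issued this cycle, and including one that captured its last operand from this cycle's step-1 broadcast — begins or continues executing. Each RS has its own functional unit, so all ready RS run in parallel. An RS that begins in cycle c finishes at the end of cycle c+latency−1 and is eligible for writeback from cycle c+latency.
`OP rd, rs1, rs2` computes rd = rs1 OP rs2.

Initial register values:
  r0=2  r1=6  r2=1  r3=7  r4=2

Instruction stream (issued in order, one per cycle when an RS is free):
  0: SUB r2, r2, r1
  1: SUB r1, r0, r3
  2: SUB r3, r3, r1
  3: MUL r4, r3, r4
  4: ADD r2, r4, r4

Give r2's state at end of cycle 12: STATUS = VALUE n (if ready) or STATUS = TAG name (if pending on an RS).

STATUS = TAG Add2

c1: issue SUB r2<-Add1 | r0:2,r1:6,r2:Add1,r3:7,r4:2
c2: issue SUB r1<-Add2 | r0:2,r1:Add2,r2:Add1,r3:7,r4:2
c3: stall | r0:2,r1:Add2,r2:Add1,r3:7,r4:2
c4: CDB Add1=-5; issue SUB r3<-Add1 | r0:2,r1:Add2,r2:-5,r3:Add1,r4:2
c5: CDB Add2=-5; issue MUL r4<-Mul1 | r0:2,r1:-5,r2:-5,r3:Add1,r4:Mul1
c6: issue ADD r2<-Add2 | r0:2,r1:-5,r2:Add2,r3:Add1,r4:Mul1
c7: - | r0:2,r1:-5,r2:Add2,r3:Add1,r4:Mul1
c8: CDB Add1=12 | r0:2,r1:-5,r2:Add2,r3:12,r4:Mul1
c9: - | r0:2,r1:-5,r2:Add2,r3:12,r4:Mul1
c10: - | r0:2,r1:-5,r2:Add2,r3:12,r4:Mul1
c11: - | r0:2,r1:-5,r2:Add2,r3:12,r4:Mul1
c12: CDB Mul1=24 | r0:2,r1:-5,r2:Add2,r3:12,r4:24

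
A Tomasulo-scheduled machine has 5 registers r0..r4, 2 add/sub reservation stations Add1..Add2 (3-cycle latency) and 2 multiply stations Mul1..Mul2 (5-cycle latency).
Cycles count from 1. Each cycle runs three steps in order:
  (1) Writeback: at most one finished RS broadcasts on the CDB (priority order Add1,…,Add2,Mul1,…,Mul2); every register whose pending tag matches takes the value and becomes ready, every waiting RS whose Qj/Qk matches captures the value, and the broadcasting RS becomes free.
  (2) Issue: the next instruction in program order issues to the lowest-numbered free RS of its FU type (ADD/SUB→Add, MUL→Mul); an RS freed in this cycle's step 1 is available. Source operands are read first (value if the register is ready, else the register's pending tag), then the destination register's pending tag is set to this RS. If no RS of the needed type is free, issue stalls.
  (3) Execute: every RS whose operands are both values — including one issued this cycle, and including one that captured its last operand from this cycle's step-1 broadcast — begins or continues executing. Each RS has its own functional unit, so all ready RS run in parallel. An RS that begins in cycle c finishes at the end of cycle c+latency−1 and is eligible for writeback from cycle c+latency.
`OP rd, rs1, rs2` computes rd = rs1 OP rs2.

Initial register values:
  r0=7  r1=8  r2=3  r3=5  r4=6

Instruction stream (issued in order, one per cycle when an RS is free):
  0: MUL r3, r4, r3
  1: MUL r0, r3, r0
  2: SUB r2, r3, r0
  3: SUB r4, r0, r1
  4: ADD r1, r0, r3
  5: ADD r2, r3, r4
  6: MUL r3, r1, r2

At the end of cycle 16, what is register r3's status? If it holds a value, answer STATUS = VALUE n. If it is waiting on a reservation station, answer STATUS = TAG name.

cycle 1: issue MUL r3<-Mul1 // r0:7,r1:8,r2:3,r3:Mul1,r4:6
cycle 2: issue MUL r0<-Mul2 // r0:Mul2,r1:8,r2:3,r3:Mul1,r4:6
cycle 3: issue SUB r2<-Add1 // r0:Mul2,r1:8,r2:Add1,r3:Mul1,r4:6
cycle 4: issue SUB r4<-Add2 // r0:Mul2,r1:8,r2:Add1,r3:Mul1,r4:Add2
cycle 5: stall // r0:Mul2,r1:8,r2:Add1,r3:Mul1,r4:Add2
cycle 6: CDB Mul1=30; stall // r0:Mul2,r1:8,r2:Add1,r3:30,r4:Add2
cycle 7: stall // r0:Mul2,r1:8,r2:Add1,r3:30,r4:Add2
cycle 8: stall // r0:Mul2,r1:8,r2:Add1,r3:30,r4:Add2
cycle 9: stall // r0:Mul2,r1:8,r2:Add1,r3:30,r4:Add2
cycle 10: stall // r0:Mul2,r1:8,r2:Add1,r3:30,r4:Add2
cycle 11: CDB Mul2=210; stall // r0:210,r1:8,r2:Add1,r3:30,r4:Add2
cycle 12: stall // r0:210,r1:8,r2:Add1,r3:30,r4:Add2
cycle 13: stall // r0:210,r1:8,r2:Add1,r3:30,r4:Add2
cycle 14: CDB Add1=-180; issue ADD r1<-Add1 // r0:210,r1:Add1,r2:-180,r3:30,r4:Add2
cycle 15: CDB Add2=202; issue ADD r2<-Add2 // r0:210,r1:Add1,r2:Add2,r3:30,r4:202
cycle 16: issue MUL r3<-Mul1 // r0:210,r1:Add1,r2:Add2,r3:Mul1,r4:202

STATUS = TAG Mul1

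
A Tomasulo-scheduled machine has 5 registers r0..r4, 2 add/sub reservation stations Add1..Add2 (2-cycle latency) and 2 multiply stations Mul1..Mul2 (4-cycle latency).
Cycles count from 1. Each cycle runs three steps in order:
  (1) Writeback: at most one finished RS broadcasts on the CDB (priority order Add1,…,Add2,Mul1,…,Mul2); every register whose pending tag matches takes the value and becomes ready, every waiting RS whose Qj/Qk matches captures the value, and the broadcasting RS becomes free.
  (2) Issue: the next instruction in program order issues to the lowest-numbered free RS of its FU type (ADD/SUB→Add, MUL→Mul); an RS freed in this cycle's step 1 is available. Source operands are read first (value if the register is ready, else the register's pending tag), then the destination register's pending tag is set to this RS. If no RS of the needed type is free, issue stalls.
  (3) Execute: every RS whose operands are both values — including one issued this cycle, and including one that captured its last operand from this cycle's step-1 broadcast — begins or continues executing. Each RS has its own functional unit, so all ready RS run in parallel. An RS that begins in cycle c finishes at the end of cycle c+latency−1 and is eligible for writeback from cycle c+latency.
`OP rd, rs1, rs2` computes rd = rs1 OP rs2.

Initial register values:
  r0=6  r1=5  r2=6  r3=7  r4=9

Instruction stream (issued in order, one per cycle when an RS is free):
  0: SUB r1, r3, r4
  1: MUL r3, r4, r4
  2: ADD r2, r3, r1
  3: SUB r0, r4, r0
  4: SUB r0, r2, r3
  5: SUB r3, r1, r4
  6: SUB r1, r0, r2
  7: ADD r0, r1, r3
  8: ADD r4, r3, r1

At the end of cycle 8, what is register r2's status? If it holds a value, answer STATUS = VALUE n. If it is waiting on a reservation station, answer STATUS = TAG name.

STATUS = TAG Add1

  c1: issue SUB r1<-Add1  regs: r0:6,r1:Add1,r2:6,r3:7,r4:9
  c2: issue MUL r3<-Mul1  regs: r0:6,r1:Add1,r2:6,r3:Mul1,r4:9
  c3: CDB Add1=-2; issue ADD r2<-Add1  regs: r0:6,r1:-2,r2:Add1,r3:Mul1,r4:9
  c4: issue SUB r0<-Add2  regs: r0:Add2,r1:-2,r2:Add1,r3:Mul1,r4:9
  c5: stall  regs: r0:Add2,r1:-2,r2:Add1,r3:Mul1,r4:9
  c6: CDB Add2=3; issue SUB r0<-Add2  regs: r0:Add2,r1:-2,r2:Add1,r3:Mul1,r4:9
  c7: CDB Mul1=81; stall  regs: r0:Add2,r1:-2,r2:Add1,r3:81,r4:9
  c8: stall  regs: r0:Add2,r1:-2,r2:Add1,r3:81,r4:9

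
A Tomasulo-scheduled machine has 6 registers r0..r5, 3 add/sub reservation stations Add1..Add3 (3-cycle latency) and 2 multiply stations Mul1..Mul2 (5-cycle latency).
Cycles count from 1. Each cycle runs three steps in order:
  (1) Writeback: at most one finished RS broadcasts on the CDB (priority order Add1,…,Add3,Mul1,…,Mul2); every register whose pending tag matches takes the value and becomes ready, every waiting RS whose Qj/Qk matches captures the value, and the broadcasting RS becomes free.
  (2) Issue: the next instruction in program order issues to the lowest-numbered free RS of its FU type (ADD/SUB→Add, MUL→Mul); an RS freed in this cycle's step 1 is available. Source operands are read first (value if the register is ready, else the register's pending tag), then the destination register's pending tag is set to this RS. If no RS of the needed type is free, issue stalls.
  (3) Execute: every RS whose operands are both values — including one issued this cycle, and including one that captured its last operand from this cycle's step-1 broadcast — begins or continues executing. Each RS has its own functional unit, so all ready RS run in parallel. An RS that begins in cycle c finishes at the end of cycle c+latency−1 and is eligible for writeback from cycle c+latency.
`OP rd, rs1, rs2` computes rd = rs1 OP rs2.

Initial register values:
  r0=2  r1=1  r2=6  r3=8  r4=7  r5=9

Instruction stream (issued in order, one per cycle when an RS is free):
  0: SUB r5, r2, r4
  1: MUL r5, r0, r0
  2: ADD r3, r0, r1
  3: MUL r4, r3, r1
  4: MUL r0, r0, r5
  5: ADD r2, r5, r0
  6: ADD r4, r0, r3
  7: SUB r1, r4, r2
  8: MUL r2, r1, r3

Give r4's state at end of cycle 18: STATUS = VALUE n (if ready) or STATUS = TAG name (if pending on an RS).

c1: issue SUB r5<-Add1 | r0:2,r1:1,r2:6,r3:8,r4:7,r5:Add1
c2: issue MUL r5<-Mul1 | r0:2,r1:1,r2:6,r3:8,r4:7,r5:Mul1
c3: issue ADD r3<-Add2 | r0:2,r1:1,r2:6,r3:Add2,r4:7,r5:Mul1
c4: CDB Add1=-1; issue MUL r4<-Mul2 | r0:2,r1:1,r2:6,r3:Add2,r4:Mul2,r5:Mul1
c5: stall | r0:2,r1:1,r2:6,r3:Add2,r4:Mul2,r5:Mul1
c6: CDB Add2=3; stall | r0:2,r1:1,r2:6,r3:3,r4:Mul2,r5:Mul1
c7: CDB Mul1=4; issue MUL r0<-Mul1 | r0:Mul1,r1:1,r2:6,r3:3,r4:Mul2,r5:4
c8: issue ADD r2<-Add1 | r0:Mul1,r1:1,r2:Add1,r3:3,r4:Mul2,r5:4
c9: issue ADD r4<-Add2 | r0:Mul1,r1:1,r2:Add1,r3:3,r4:Add2,r5:4
c10: issue SUB r1<-Add3 | r0:Mul1,r1:Add3,r2:Add1,r3:3,r4:Add2,r5:4
c11: CDB Mul2=3; issue MUL r2<-Mul2 | r0:Mul1,r1:Add3,r2:Mul2,r3:3,r4:Add2,r5:4
c12: CDB Mul1=8 | r0:8,r1:Add3,r2:Mul2,r3:3,r4:Add2,r5:4
c13: - | r0:8,r1:Add3,r2:Mul2,r3:3,r4:Add2,r5:4
c14: - | r0:8,r1:Add3,r2:Mul2,r3:3,r4:Add2,r5:4
c15: CDB Add1=12 | r0:8,r1:Add3,r2:Mul2,r3:3,r4:Add2,r5:4
c16: CDB Add2=11 | r0:8,r1:Add3,r2:Mul2,r3:3,r4:11,r5:4
c17: - | r0:8,r1:Add3,r2:Mul2,r3:3,r4:11,r5:4
c18: - | r0:8,r1:Add3,r2:Mul2,r3:3,r4:11,r5:4

STATUS = VALUE 11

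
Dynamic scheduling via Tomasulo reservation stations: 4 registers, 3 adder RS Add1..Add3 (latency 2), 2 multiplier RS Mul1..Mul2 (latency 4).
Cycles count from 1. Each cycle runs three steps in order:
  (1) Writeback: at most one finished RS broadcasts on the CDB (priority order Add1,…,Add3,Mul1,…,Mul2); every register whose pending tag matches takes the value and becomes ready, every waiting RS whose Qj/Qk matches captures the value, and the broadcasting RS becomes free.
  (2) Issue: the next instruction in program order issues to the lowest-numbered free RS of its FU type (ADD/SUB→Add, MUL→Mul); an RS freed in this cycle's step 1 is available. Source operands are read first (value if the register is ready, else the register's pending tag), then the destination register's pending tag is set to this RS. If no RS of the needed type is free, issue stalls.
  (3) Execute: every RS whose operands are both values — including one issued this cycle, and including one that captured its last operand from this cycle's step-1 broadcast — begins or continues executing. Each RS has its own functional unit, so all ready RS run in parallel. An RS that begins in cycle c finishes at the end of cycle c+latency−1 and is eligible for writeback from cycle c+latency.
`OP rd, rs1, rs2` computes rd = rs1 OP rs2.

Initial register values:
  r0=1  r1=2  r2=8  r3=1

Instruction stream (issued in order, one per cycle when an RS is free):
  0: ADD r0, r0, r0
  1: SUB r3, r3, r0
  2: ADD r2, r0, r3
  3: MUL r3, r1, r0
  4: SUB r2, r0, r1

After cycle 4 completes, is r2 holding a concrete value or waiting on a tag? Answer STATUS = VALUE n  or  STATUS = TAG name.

cycle 1: issue ADD r0<-Add1 // r0:Add1,r1:2,r2:8,r3:1
cycle 2: issue SUB r3<-Add2 // r0:Add1,r1:2,r2:8,r3:Add2
cycle 3: CDB Add1=2; issue ADD r2<-Add1 // r0:2,r1:2,r2:Add1,r3:Add2
cycle 4: issue MUL r3<-Mul1 // r0:2,r1:2,r2:Add1,r3:Mul1

STATUS = TAG Add1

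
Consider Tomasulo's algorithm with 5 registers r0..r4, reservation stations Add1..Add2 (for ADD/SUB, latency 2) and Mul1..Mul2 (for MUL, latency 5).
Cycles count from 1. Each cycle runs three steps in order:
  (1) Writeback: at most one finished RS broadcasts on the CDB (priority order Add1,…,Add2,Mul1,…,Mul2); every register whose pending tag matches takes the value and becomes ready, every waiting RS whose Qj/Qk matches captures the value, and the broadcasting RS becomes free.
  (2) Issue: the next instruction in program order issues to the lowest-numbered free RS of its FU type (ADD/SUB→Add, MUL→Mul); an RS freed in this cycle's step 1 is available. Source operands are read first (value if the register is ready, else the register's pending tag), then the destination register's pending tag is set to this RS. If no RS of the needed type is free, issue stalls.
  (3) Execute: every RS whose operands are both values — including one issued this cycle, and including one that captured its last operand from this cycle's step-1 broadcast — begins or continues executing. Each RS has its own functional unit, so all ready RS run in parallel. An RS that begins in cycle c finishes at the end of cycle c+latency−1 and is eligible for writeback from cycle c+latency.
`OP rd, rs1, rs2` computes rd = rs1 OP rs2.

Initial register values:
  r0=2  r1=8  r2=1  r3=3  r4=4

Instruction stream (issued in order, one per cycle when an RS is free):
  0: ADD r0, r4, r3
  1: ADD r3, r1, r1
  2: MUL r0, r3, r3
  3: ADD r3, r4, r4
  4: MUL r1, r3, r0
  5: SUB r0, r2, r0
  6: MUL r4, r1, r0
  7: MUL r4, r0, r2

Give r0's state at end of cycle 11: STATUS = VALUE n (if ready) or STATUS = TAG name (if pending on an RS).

  c1: issue ADD r0<-Add1  regs: r0:Add1,r1:8,r2:1,r3:3,r4:4
  c2: issue ADD r3<-Add2  regs: r0:Add1,r1:8,r2:1,r3:Add2,r4:4
  c3: CDB Add1=7; issue MUL r0<-Mul1  regs: r0:Mul1,r1:8,r2:1,r3:Add2,r4:4
  c4: CDB Add2=16; issue ADD r3<-Add1  regs: r0:Mul1,r1:8,r2:1,r3:Add1,r4:4
  c5: issue MUL r1<-Mul2  regs: r0:Mul1,r1:Mul2,r2:1,r3:Add1,r4:4
  c6: CDB Add1=8; issue SUB r0<-Add1  regs: r0:Add1,r1:Mul2,r2:1,r3:8,r4:4
  c7: stall  regs: r0:Add1,r1:Mul2,r2:1,r3:8,r4:4
  c8: stall  regs: r0:Add1,r1:Mul2,r2:1,r3:8,r4:4
  c9: CDB Mul1=256; issue MUL r4<-Mul1  regs: r0:Add1,r1:Mul2,r2:1,r3:8,r4:Mul1
  c10: stall  regs: r0:Add1,r1:Mul2,r2:1,r3:8,r4:Mul1
  c11: CDB Add1=-255; stall  regs: r0:-255,r1:Mul2,r2:1,r3:8,r4:Mul1

STATUS = VALUE -255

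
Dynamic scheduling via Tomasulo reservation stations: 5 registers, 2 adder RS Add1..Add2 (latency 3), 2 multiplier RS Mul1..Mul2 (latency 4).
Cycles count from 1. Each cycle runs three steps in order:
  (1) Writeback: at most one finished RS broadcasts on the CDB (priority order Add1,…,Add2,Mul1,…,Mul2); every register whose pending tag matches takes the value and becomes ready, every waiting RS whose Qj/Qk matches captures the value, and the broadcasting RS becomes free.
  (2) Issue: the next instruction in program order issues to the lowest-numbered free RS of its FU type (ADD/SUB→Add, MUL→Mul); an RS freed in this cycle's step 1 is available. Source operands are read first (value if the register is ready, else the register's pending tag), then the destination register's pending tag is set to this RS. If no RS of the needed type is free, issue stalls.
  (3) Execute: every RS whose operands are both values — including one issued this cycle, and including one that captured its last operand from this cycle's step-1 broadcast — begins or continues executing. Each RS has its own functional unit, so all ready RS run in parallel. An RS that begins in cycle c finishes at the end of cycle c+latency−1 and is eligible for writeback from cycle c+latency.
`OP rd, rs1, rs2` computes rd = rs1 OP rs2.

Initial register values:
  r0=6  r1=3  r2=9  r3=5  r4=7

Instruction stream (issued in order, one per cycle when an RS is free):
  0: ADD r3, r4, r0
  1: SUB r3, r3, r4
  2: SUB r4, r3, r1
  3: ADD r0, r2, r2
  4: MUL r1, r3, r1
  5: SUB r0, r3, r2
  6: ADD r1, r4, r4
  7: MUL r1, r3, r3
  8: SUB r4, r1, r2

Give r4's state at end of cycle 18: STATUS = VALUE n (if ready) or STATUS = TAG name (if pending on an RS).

  c1: issue ADD r3<-Add1  regs: r0:6,r1:3,r2:9,r3:Add1,r4:7
  c2: issue SUB r3<-Add2  regs: r0:6,r1:3,r2:9,r3:Add2,r4:7
  c3: stall  regs: r0:6,r1:3,r2:9,r3:Add2,r4:7
  c4: CDB Add1=13; issue SUB r4<-Add1  regs: r0:6,r1:3,r2:9,r3:Add2,r4:Add1
  c5: stall  regs: r0:6,r1:3,r2:9,r3:Add2,r4:Add1
  c6: stall  regs: r0:6,r1:3,r2:9,r3:Add2,r4:Add1
  c7: CDB Add2=6; issue ADD r0<-Add2  regs: r0:Add2,r1:3,r2:9,r3:6,r4:Add1
  c8: issue MUL r1<-Mul1  regs: r0:Add2,r1:Mul1,r2:9,r3:6,r4:Add1
  c9: stall  regs: r0:Add2,r1:Mul1,r2:9,r3:6,r4:Add1
  c10: CDB Add1=3; issue SUB r0<-Add1  regs: r0:Add1,r1:Mul1,r2:9,r3:6,r4:3
  c11: CDB Add2=18; issue ADD r1<-Add2  regs: r0:Add1,r1:Add2,r2:9,r3:6,r4:3
  c12: CDB Mul1=18; issue MUL r1<-Mul1  regs: r0:Add1,r1:Mul1,r2:9,r3:6,r4:3
  c13: CDB Add1=-3; issue SUB r4<-Add1  regs: r0:-3,r1:Mul1,r2:9,r3:6,r4:Add1
  c14: CDB Add2=6  regs: r0:-3,r1:Mul1,r2:9,r3:6,r4:Add1
  c15: -  regs: r0:-3,r1:Mul1,r2:9,r3:6,r4:Add1
  c16: CDB Mul1=36  regs: r0:-3,r1:36,r2:9,r3:6,r4:Add1
  c17: -  regs: r0:-3,r1:36,r2:9,r3:6,r4:Add1
  c18: -  regs: r0:-3,r1:36,r2:9,r3:6,r4:Add1

STATUS = TAG Add1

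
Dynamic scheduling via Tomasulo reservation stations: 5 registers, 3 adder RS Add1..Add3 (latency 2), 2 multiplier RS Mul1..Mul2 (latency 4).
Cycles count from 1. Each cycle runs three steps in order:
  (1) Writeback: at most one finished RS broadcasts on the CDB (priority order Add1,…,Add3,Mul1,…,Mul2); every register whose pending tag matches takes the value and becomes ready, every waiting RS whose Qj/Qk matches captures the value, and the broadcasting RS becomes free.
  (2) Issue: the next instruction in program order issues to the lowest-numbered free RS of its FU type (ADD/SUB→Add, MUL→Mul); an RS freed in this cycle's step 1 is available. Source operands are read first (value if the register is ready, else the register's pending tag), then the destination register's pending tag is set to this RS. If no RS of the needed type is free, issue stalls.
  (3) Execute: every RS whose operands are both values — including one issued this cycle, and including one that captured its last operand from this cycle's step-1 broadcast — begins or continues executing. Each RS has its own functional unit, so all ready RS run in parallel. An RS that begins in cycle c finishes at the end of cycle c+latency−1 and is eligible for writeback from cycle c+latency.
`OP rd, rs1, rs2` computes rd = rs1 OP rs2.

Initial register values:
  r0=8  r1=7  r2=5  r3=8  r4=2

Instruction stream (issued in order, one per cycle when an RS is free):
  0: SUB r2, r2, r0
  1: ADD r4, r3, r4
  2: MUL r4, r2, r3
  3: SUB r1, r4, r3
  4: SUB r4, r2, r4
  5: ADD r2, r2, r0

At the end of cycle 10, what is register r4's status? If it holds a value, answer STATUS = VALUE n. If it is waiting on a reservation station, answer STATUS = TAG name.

STATUS = VALUE 21

c1: issue SUB r2<-Add1 | r0:8,r1:7,r2:Add1,r3:8,r4:2
c2: issue ADD r4<-Add2 | r0:8,r1:7,r2:Add1,r3:8,r4:Add2
c3: CDB Add1=-3; issue MUL r4<-Mul1 | r0:8,r1:7,r2:-3,r3:8,r4:Mul1
c4: CDB Add2=10; issue SUB r1<-Add1 | r0:8,r1:Add1,r2:-3,r3:8,r4:Mul1
c5: issue SUB r4<-Add2 | r0:8,r1:Add1,r2:-3,r3:8,r4:Add2
c6: issue ADD r2<-Add3 | r0:8,r1:Add1,r2:Add3,r3:8,r4:Add2
c7: CDB Mul1=-24 | r0:8,r1:Add1,r2:Add3,r3:8,r4:Add2
c8: CDB Add3=5 | r0:8,r1:Add1,r2:5,r3:8,r4:Add2
c9: CDB Add1=-32 | r0:8,r1:-32,r2:5,r3:8,r4:Add2
c10: CDB Add2=21 | r0:8,r1:-32,r2:5,r3:8,r4:21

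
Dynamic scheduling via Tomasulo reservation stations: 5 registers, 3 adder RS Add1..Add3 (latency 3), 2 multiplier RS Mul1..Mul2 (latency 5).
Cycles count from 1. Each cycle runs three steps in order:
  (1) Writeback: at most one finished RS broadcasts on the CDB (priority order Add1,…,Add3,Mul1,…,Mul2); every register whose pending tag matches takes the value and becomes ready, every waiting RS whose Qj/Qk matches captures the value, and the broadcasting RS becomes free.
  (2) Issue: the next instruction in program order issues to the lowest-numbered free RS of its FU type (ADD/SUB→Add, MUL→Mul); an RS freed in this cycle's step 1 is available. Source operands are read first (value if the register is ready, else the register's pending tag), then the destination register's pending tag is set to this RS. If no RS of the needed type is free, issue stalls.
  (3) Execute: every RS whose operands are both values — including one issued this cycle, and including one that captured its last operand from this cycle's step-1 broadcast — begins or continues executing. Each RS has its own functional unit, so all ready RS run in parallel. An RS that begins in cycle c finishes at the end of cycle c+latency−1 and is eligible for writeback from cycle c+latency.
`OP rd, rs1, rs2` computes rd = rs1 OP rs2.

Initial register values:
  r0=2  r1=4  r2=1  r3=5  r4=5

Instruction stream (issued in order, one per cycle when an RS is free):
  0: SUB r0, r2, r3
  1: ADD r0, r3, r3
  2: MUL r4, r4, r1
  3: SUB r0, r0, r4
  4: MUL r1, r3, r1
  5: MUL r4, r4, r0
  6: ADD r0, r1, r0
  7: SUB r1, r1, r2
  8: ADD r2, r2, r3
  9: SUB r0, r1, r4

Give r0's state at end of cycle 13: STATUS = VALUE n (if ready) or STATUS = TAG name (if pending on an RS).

STATUS = TAG Add3

c1: issue SUB r0<-Add1 | r0:Add1,r1:4,r2:1,r3:5,r4:5
c2: issue ADD r0<-Add2 | r0:Add2,r1:4,r2:1,r3:5,r4:5
c3: issue MUL r4<-Mul1 | r0:Add2,r1:4,r2:1,r3:5,r4:Mul1
c4: CDB Add1=-4; issue SUB r0<-Add1 | r0:Add1,r1:4,r2:1,r3:5,r4:Mul1
c5: CDB Add2=10; issue MUL r1<-Mul2 | r0:Add1,r1:Mul2,r2:1,r3:5,r4:Mul1
c6: stall | r0:Add1,r1:Mul2,r2:1,r3:5,r4:Mul1
c7: stall | r0:Add1,r1:Mul2,r2:1,r3:5,r4:Mul1
c8: CDB Mul1=20; issue MUL r4<-Mul1 | r0:Add1,r1:Mul2,r2:1,r3:5,r4:Mul1
c9: issue ADD r0<-Add2 | r0:Add2,r1:Mul2,r2:1,r3:5,r4:Mul1
c10: CDB Mul2=20; issue SUB r1<-Add3 | r0:Add2,r1:Add3,r2:1,r3:5,r4:Mul1
c11: CDB Add1=-10; issue ADD r2<-Add1 | r0:Add2,r1:Add3,r2:Add1,r3:5,r4:Mul1
c12: stall | r0:Add2,r1:Add3,r2:Add1,r3:5,r4:Mul1
c13: CDB Add3=19; issue SUB r0<-Add3 | r0:Add3,r1:19,r2:Add1,r3:5,r4:Mul1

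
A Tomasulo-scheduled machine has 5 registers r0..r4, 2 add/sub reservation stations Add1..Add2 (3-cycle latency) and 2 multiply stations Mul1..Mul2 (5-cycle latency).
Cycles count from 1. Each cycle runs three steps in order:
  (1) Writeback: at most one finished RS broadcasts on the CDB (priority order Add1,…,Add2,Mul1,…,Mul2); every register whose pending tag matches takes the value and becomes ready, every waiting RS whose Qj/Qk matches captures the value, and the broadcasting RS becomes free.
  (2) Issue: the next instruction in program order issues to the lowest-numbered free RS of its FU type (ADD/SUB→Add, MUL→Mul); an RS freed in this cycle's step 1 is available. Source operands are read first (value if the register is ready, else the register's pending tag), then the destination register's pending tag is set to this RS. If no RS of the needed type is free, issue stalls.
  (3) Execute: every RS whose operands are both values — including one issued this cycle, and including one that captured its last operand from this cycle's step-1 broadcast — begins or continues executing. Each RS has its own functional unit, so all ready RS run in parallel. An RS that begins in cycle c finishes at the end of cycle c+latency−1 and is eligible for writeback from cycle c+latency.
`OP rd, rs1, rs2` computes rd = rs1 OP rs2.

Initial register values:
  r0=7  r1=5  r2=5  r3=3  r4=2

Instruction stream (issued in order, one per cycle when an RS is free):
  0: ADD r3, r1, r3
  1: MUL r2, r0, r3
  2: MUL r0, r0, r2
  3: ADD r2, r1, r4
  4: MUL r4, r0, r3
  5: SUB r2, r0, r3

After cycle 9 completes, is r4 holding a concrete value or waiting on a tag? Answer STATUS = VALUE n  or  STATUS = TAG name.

STATUS = TAG Mul1

cycle 1: issue ADD r3<-Add1 // r0:7,r1:5,r2:5,r3:Add1,r4:2
cycle 2: issue MUL r2<-Mul1 // r0:7,r1:5,r2:Mul1,r3:Add1,r4:2
cycle 3: issue MUL r0<-Mul2 // r0:Mul2,r1:5,r2:Mul1,r3:Add1,r4:2
cycle 4: CDB Add1=8; issue ADD r2<-Add1 // r0:Mul2,r1:5,r2:Add1,r3:8,r4:2
cycle 5: stall // r0:Mul2,r1:5,r2:Add1,r3:8,r4:2
cycle 6: stall // r0:Mul2,r1:5,r2:Add1,r3:8,r4:2
cycle 7: CDB Add1=7; stall // r0:Mul2,r1:5,r2:7,r3:8,r4:2
cycle 8: stall // r0:Mul2,r1:5,r2:7,r3:8,r4:2
cycle 9: CDB Mul1=56; issue MUL r4<-Mul1 // r0:Mul2,r1:5,r2:7,r3:8,r4:Mul1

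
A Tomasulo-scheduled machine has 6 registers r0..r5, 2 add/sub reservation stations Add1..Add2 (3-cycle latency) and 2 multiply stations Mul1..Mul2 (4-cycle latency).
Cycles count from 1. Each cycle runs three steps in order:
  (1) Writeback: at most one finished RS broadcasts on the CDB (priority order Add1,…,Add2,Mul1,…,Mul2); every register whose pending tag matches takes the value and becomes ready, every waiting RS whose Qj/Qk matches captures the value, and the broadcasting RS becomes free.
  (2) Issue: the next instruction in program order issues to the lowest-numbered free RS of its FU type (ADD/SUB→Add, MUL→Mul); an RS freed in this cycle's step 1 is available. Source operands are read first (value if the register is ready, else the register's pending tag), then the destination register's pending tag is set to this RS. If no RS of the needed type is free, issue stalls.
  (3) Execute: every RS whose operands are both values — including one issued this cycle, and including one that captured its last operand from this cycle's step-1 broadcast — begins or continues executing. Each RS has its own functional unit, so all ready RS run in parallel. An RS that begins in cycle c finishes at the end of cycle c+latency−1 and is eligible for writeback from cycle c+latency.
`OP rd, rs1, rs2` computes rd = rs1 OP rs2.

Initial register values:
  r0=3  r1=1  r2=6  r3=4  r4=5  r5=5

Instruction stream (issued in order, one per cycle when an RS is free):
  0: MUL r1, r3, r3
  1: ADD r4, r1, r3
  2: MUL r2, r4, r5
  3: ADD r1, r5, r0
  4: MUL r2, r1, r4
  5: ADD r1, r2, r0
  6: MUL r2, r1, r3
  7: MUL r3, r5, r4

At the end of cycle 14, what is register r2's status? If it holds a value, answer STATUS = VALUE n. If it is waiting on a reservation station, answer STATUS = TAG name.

STATUS = TAG Mul1

  c1: issue MUL r1<-Mul1  regs: r0:3,r1:Mul1,r2:6,r3:4,r4:5,r5:5
  c2: issue ADD r4<-Add1  regs: r0:3,r1:Mul1,r2:6,r3:4,r4:Add1,r5:5
  c3: issue MUL r2<-Mul2  regs: r0:3,r1:Mul1,r2:Mul2,r3:4,r4:Add1,r5:5
  c4: issue ADD r1<-Add2  regs: r0:3,r1:Add2,r2:Mul2,r3:4,r4:Add1,r5:5
  c5: CDB Mul1=16; issue MUL r2<-Mul1  regs: r0:3,r1:Add2,r2:Mul1,r3:4,r4:Add1,r5:5
  c6: stall  regs: r0:3,r1:Add2,r2:Mul1,r3:4,r4:Add1,r5:5
  c7: CDB Add2=8; issue ADD r1<-Add2  regs: r0:3,r1:Add2,r2:Mul1,r3:4,r4:Add1,r5:5
  c8: CDB Add1=20; stall  regs: r0:3,r1:Add2,r2:Mul1,r3:4,r4:20,r5:5
  c9: stall  regs: r0:3,r1:Add2,r2:Mul1,r3:4,r4:20,r5:5
  c10: stall  regs: r0:3,r1:Add2,r2:Mul1,r3:4,r4:20,r5:5
  c11: stall  regs: r0:3,r1:Add2,r2:Mul1,r3:4,r4:20,r5:5
  c12: CDB Mul1=160; issue MUL r2<-Mul1  regs: r0:3,r1:Add2,r2:Mul1,r3:4,r4:20,r5:5
  c13: CDB Mul2=100; issue MUL r3<-Mul2  regs: r0:3,r1:Add2,r2:Mul1,r3:Mul2,r4:20,r5:5
  c14: -  regs: r0:3,r1:Add2,r2:Mul1,r3:Mul2,r4:20,r5:5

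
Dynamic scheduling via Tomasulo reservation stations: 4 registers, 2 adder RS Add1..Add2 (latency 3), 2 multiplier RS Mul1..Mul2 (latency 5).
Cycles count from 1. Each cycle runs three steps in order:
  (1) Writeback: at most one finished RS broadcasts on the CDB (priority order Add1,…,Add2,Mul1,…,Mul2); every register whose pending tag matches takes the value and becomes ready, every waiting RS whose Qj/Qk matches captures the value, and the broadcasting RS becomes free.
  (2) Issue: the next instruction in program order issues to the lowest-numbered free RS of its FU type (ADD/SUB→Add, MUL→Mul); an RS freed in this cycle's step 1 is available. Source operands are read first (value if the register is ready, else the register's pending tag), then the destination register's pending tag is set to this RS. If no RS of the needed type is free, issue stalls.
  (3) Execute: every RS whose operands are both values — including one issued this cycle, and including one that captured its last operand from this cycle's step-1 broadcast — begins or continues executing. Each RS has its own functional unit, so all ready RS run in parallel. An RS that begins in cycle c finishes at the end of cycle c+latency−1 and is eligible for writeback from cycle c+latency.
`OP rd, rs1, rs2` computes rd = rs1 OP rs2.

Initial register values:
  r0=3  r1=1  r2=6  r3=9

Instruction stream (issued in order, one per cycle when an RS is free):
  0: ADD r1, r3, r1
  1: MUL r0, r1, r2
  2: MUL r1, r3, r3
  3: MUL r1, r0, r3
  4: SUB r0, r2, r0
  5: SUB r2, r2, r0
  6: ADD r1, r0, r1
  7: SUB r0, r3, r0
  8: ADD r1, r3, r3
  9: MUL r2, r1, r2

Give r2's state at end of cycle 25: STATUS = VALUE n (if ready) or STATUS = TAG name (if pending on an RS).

cycle 1: issue ADD r1<-Add1 // r0:3,r1:Add1,r2:6,r3:9
cycle 2: issue MUL r0<-Mul1 // r0:Mul1,r1:Add1,r2:6,r3:9
cycle 3: issue MUL r1<-Mul2 // r0:Mul1,r1:Mul2,r2:6,r3:9
cycle 4: CDB Add1=10; stall // r0:Mul1,r1:Mul2,r2:6,r3:9
cycle 5: stall // r0:Mul1,r1:Mul2,r2:6,r3:9
cycle 6: stall // r0:Mul1,r1:Mul2,r2:6,r3:9
cycle 7: stall // r0:Mul1,r1:Mul2,r2:6,r3:9
cycle 8: CDB Mul2=81; issue MUL r1<-Mul2 // r0:Mul1,r1:Mul2,r2:6,r3:9
cycle 9: CDB Mul1=60; issue SUB r0<-Add1 // r0:Add1,r1:Mul2,r2:6,r3:9
cycle 10: issue SUB r2<-Add2 // r0:Add1,r1:Mul2,r2:Add2,r3:9
cycle 11: stall // r0:Add1,r1:Mul2,r2:Add2,r3:9
cycle 12: CDB Add1=-54; issue ADD r1<-Add1 // r0:-54,r1:Add1,r2:Add2,r3:9
cycle 13: stall // r0:-54,r1:Add1,r2:Add2,r3:9
cycle 14: CDB Mul2=540; stall // r0:-54,r1:Add1,r2:Add2,r3:9
cycle 15: CDB Add2=60; issue SUB r0<-Add2 // r0:Add2,r1:Add1,r2:60,r3:9
cycle 16: stall // r0:Add2,r1:Add1,r2:60,r3:9
cycle 17: CDB Add1=486; issue ADD r1<-Add1 // r0:Add2,r1:Add1,r2:60,r3:9
cycle 18: CDB Add2=63; issue MUL r2<-Mul1 // r0:63,r1:Add1,r2:Mul1,r3:9
cycle 19: - // r0:63,r1:Add1,r2:Mul1,r3:9
cycle 20: CDB Add1=18 // r0:63,r1:18,r2:Mul1,r3:9
cycle 21: - // r0:63,r1:18,r2:Mul1,r3:9
cycle 22: - // r0:63,r1:18,r2:Mul1,r3:9
cycle 23: - // r0:63,r1:18,r2:Mul1,r3:9
cycle 24: - // r0:63,r1:18,r2:Mul1,r3:9
cycle 25: CDB Mul1=1080 // r0:63,r1:18,r2:1080,r3:9

STATUS = VALUE 1080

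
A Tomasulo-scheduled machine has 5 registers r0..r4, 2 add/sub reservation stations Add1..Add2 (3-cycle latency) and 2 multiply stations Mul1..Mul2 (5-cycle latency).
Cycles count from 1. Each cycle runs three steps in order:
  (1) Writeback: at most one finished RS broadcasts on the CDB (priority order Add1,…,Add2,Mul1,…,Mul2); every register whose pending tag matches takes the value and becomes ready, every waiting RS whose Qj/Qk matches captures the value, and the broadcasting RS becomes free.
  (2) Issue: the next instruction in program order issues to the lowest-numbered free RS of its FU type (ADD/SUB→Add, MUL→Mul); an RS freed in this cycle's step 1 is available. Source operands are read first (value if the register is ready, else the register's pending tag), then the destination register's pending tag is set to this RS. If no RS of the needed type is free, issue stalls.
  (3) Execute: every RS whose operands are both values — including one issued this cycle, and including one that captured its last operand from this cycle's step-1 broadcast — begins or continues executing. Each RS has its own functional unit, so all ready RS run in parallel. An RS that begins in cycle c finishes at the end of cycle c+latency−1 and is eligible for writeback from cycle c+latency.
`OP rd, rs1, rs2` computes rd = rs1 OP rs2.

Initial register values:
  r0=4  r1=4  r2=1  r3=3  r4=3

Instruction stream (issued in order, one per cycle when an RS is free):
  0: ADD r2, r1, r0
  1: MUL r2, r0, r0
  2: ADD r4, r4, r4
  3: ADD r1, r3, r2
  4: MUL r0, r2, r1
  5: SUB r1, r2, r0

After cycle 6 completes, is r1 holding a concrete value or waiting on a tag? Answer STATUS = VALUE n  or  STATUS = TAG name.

cycle 1: issue ADD r2<-Add1 // r0:4,r1:4,r2:Add1,r3:3,r4:3
cycle 2: issue MUL r2<-Mul1 // r0:4,r1:4,r2:Mul1,r3:3,r4:3
cycle 3: issue ADD r4<-Add2 // r0:4,r1:4,r2:Mul1,r3:3,r4:Add2
cycle 4: CDB Add1=8; issue ADD r1<-Add1 // r0:4,r1:Add1,r2:Mul1,r3:3,r4:Add2
cycle 5: issue MUL r0<-Mul2 // r0:Mul2,r1:Add1,r2:Mul1,r3:3,r4:Add2
cycle 6: CDB Add2=6; issue SUB r1<-Add2 // r0:Mul2,r1:Add2,r2:Mul1,r3:3,r4:6

STATUS = TAG Add2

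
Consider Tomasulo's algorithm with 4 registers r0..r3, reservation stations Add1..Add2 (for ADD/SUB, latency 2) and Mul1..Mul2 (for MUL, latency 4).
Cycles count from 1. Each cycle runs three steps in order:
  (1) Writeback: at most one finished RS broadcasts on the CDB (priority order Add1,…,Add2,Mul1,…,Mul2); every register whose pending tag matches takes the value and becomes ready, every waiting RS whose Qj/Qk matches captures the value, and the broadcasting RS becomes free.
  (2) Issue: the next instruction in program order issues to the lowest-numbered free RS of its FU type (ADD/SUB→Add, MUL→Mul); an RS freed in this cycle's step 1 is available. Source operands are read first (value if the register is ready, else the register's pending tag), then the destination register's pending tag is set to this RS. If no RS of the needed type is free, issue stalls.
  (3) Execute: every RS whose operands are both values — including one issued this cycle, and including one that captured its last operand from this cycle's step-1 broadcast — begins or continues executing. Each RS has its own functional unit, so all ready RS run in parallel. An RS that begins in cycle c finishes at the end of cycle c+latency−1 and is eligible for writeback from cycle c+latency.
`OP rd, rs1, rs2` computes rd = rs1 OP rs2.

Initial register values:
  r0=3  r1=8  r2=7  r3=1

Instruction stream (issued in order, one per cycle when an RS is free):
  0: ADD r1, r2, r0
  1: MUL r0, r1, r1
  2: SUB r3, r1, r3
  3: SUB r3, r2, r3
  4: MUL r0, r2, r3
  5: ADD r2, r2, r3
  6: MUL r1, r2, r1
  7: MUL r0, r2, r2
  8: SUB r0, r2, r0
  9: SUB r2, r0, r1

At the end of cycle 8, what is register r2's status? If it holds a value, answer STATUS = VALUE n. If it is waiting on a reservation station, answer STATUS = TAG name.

  c1: issue ADD r1<-Add1  regs: r0:3,r1:Add1,r2:7,r3:1
  c2: issue MUL r0<-Mul1  regs: r0:Mul1,r1:Add1,r2:7,r3:1
  c3: CDB Add1=10; issue SUB r3<-Add1  regs: r0:Mul1,r1:10,r2:7,r3:Add1
  c4: issue SUB r3<-Add2  regs: r0:Mul1,r1:10,r2:7,r3:Add2
  c5: CDB Add1=9; issue MUL r0<-Mul2  regs: r0:Mul2,r1:10,r2:7,r3:Add2
  c6: issue ADD r2<-Add1  regs: r0:Mul2,r1:10,r2:Add1,r3:Add2
  c7: CDB Add2=-2; stall  regs: r0:Mul2,r1:10,r2:Add1,r3:-2
  c8: CDB Mul1=100; issue MUL r1<-Mul1  regs: r0:Mul2,r1:Mul1,r2:Add1,r3:-2

STATUS = TAG Add1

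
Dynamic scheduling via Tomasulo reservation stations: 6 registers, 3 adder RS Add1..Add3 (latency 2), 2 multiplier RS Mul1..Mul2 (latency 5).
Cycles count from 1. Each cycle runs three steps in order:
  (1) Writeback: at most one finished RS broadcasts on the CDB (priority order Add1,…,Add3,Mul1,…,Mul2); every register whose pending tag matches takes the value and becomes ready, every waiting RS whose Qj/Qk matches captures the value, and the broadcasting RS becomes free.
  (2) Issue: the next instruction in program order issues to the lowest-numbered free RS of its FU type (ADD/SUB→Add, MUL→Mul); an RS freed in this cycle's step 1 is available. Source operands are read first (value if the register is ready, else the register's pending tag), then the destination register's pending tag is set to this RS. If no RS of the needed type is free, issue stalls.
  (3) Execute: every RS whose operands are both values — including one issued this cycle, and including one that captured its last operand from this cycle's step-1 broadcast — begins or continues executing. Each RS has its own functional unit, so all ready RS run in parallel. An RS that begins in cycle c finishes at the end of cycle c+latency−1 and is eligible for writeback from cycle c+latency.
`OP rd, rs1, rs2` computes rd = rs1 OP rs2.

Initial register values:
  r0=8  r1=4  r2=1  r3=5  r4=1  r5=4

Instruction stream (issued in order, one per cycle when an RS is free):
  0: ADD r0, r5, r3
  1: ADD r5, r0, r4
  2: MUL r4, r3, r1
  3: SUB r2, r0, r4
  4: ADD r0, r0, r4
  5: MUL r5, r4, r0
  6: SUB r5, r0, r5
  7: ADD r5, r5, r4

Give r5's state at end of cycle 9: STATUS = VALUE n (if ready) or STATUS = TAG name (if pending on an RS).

cycle 1: issue ADD r0<-Add1 // r0:Add1,r1:4,r2:1,r3:5,r4:1,r5:4
cycle 2: issue ADD r5<-Add2 // r0:Add1,r1:4,r2:1,r3:5,r4:1,r5:Add2
cycle 3: CDB Add1=9; issue MUL r4<-Mul1 // r0:9,r1:4,r2:1,r3:5,r4:Mul1,r5:Add2
cycle 4: issue SUB r2<-Add1 // r0:9,r1:4,r2:Add1,r3:5,r4:Mul1,r5:Add2
cycle 5: CDB Add2=10; issue ADD r0<-Add2 // r0:Add2,r1:4,r2:Add1,r3:5,r4:Mul1,r5:10
cycle 6: issue MUL r5<-Mul2 // r0:Add2,r1:4,r2:Add1,r3:5,r4:Mul1,r5:Mul2
cycle 7: issue SUB r5<-Add3 // r0:Add2,r1:4,r2:Add1,r3:5,r4:Mul1,r5:Add3
cycle 8: CDB Mul1=20; stall // r0:Add2,r1:4,r2:Add1,r3:5,r4:20,r5:Add3
cycle 9: stall // r0:Add2,r1:4,r2:Add1,r3:5,r4:20,r5:Add3

STATUS = TAG Add3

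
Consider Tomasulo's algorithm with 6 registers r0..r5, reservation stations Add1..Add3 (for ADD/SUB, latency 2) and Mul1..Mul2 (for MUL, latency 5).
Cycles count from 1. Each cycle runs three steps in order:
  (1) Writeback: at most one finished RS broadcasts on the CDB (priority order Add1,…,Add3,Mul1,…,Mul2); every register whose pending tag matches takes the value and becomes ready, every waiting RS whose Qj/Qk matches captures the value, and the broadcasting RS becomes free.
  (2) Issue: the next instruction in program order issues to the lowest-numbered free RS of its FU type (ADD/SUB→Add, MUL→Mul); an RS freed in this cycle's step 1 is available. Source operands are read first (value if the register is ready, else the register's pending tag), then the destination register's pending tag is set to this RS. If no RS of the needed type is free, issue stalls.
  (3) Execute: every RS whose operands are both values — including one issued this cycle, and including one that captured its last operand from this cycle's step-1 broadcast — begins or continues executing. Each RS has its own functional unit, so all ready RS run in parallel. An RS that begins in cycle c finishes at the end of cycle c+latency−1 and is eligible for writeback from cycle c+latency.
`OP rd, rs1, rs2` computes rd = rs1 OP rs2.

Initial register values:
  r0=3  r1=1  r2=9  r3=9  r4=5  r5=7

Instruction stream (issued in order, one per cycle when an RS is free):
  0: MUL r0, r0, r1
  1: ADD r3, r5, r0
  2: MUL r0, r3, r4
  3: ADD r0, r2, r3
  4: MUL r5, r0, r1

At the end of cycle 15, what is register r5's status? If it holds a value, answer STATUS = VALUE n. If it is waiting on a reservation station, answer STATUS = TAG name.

  c1: issue MUL r0<-Mul1  regs: r0:Mul1,r1:1,r2:9,r3:9,r4:5,r5:7
  c2: issue ADD r3<-Add1  regs: r0:Mul1,r1:1,r2:9,r3:Add1,r4:5,r5:7
  c3: issue MUL r0<-Mul2  regs: r0:Mul2,r1:1,r2:9,r3:Add1,r4:5,r5:7
  c4: issue ADD r0<-Add2  regs: r0:Add2,r1:1,r2:9,r3:Add1,r4:5,r5:7
  c5: stall  regs: r0:Add2,r1:1,r2:9,r3:Add1,r4:5,r5:7
  c6: CDB Mul1=3; issue MUL r5<-Mul1  regs: r0:Add2,r1:1,r2:9,r3:Add1,r4:5,r5:Mul1
  c7: -  regs: r0:Add2,r1:1,r2:9,r3:Add1,r4:5,r5:Mul1
  c8: CDB Add1=10  regs: r0:Add2,r1:1,r2:9,r3:10,r4:5,r5:Mul1
  c9: -  regs: r0:Add2,r1:1,r2:9,r3:10,r4:5,r5:Mul1
  c10: CDB Add2=19  regs: r0:19,r1:1,r2:9,r3:10,r4:5,r5:Mul1
  c11: -  regs: r0:19,r1:1,r2:9,r3:10,r4:5,r5:Mul1
  c12: -  regs: r0:19,r1:1,r2:9,r3:10,r4:5,r5:Mul1
  c13: CDB Mul2=50  regs: r0:19,r1:1,r2:9,r3:10,r4:5,r5:Mul1
  c14: -  regs: r0:19,r1:1,r2:9,r3:10,r4:5,r5:Mul1
  c15: CDB Mul1=19  regs: r0:19,r1:1,r2:9,r3:10,r4:5,r5:19

STATUS = VALUE 19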